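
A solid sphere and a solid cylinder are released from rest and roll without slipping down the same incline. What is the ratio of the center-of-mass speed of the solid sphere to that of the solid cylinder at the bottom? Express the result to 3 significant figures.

Each satisfies Mgh = ½(1+k)Mv² with k = I/(MR²), so v ∝ 1/√(1+k).
For the solid sphere k = 0.4; for the solid cylinder k = 0.5.
v₁/v₂ = √((1+k₂)/(1+k₁)) = √(1.5/1.4) ≈ 1.04.

v_ratio ≈ 1.04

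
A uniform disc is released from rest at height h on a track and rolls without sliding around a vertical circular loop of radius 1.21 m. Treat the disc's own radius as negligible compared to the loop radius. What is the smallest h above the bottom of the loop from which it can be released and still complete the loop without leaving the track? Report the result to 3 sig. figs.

h_min ≈ 3.33 m

For this body I = (1/2)MR², i.e. k = I/(MR²) = 0.5.
At the top of the loop, the minimum-contact condition is Mg = Mv_top²/r, so v_top² = gr.
With ω = v/R, the kinetic energy at speed v is ½(1+k)Mv² = (3/4)Mv².
Energy conservation from release (height h) to the top (height 2r): Mgh = Mg(2r) + (3/4)M·gr.
Thus h_min = 2r + (1+k)r/2 = r(2 + 1.5/2) = 1.21 × 2.75 ≈ 3.33 m.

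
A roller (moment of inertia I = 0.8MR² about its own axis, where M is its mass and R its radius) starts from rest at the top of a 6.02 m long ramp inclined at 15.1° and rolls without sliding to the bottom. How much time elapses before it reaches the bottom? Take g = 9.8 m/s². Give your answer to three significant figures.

t ≈ 2.91 s

For this body I = 0.8MR², i.e. k = I/(MR²) = 0.8.
Newton's second law down the slope: Mg sinθ − f = Ma. The torque equation fR = Iα (with α = a/R) gives f = kMa.
Hence a = g sinθ/(1+k) = 9.8×sin15.1°/1.8 = 1.418 m/s².
Starting from rest, L = ½at², so t = √(2L/a) = √(2×6.02/1.418) ≈ 2.91 s.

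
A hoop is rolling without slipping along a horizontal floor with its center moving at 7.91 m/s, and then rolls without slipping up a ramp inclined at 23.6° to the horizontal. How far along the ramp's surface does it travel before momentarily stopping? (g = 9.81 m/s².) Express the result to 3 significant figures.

d ≈ 15.9 m

The moment of inertia is MR², giving k ≡ I/(MR²) = 1.
Since it rolls without slipping, ω = v/R and KE = ½Mv² + ½Iω² = ½(1+k)Mv² = Mv².
Setting this equal to Mgh gives the vertical rise h = (1+k)v₀²/(2g) = 2×7.91²/(2×9.81) = 6.378 m.
Along the incline, d = h/sinθ = 6.378/sin23.6° ≈ 15.9 m.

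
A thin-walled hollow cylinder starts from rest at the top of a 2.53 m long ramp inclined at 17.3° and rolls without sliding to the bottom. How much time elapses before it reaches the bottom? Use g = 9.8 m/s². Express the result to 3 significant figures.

t ≈ 1.86 s

The moment of inertia is MR², giving k ≡ I/(MR²) = 1.
Along the incline Mg sinθ − f = Ma, and torque about the center fR = Iα = kMR²(a/R) gives f = kMa.
Hence a = g sinθ/(1+k) = 9.8×sin17.3°/2 = 1.457 m/s².
Starting from rest, L = ½at², so t = √(2L/a) = √(2×2.53/1.457) ≈ 1.86 s.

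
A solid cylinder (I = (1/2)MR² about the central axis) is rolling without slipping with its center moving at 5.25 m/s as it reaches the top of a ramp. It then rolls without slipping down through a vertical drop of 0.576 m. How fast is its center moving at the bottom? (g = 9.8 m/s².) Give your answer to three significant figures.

For this body I = (1/2)MR², i.e. k = I/(MR²) = 0.5.
Since it rolls without slipping, ω = v/R and KE = ½Mv² + ½Iω² = ½(1+k)Mv² = (3/4)Mv².
Energy conservation: (3/4)Mv₀² + Mgh = (3/4)Mv², so v² = v₀² + 2gh/(1+k).
v = √(5.25² + 2×9.8×0.576/1.5) = √35.09 ≈ 5.92 m/s.

v ≈ 5.92 m/s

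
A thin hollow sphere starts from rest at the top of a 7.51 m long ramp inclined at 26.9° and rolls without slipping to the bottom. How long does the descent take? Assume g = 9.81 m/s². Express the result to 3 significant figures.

t ≈ 2.37 s

For this body I = (2/3)MR², i.e. k = I/(MR²) = 2/3.
Newton's second law down the slope: Mg sinθ − f = Ma. The torque equation fR = Iα (with α = a/R) gives f = kMa.
Hence a = g sinθ/(1+k) = 9.81×sin26.9°/1.667 = 2.663 m/s².
Starting from rest, L = ½at², so t = √(2L/a) = √(2×7.51/2.663) ≈ 2.37 s.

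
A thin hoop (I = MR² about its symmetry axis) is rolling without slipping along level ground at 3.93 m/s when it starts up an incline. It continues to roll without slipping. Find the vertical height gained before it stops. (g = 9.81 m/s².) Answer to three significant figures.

For this body I = MR², i.e. k = I/(MR²) = 1.
Since it rolls without slipping, ω = v/R and KE = ½Mv² + ½Iω² = ½(1+k)Mv² = Mv².
All of this converts to potential energy at the highest point: Mv₀² = Mgh.
Thus h = (1+k)v₀²/(2g) = 2 × 3.93² / (2 × 9.81) ≈ 1.57 m.

h ≈ 1.57 m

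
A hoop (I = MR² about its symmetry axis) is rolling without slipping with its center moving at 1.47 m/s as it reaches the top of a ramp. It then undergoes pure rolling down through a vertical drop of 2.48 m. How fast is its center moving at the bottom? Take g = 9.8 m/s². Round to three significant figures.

Here I = MR², so the shape factor k = I/(MR²) = 1.
Since it rolls without slipping, ω = v/R and KE = ½Mv² + ½Iω² = ½(1+k)Mv² = Mv².
Conserving energy between top and bottom: Mv² = Mv₀² + Mgh, hence v² = v₀² + 2gh/(1+k).
v = √(1.47² + 2×9.8×2.48/2) = √26.46 ≈ 5.14 m/s.

v ≈ 5.14 m/s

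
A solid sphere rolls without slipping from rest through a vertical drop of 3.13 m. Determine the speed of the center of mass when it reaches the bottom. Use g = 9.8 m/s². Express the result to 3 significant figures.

For this body I = (2/5)MR², i.e. k = I/(MR²) = 0.4.
The rolling condition ω = v/R makes the rotational term ½I(v/R)² = ½kMv², so KE_total = ½(1+k)Mv² = (7/10)Mv².
Setting Mgh = (7/10)Mv² gives v = √(2gh/(1+k)) = √(2·9.8·3.13/1.4) ≈ 6.62 m/s.

v ≈ 6.62 m/s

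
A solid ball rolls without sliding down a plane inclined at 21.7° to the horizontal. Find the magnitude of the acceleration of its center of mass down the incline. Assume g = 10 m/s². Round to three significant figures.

a ≈ 2.64 m/s²

Here I = (2/5)MR², so the shape factor k = I/(MR²) = 0.4.
Translational: Mg sinθ − f = Ma. Rotational about the CM: fR = Iα = kMRa, so f = kMa.
Eliminating f: Mg sinθ = (1+k)Ma, so a = g sinθ/(1+k) = 10 × sin21.7° / 1.4 ≈ 2.64 m/s².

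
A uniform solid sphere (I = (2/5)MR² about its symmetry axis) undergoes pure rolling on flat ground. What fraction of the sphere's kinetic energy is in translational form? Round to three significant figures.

fraction ≈ 0.714

Here I = (2/5)MR², so the shape factor k = I/(MR²) = 0.4.
With ω = v/R, KE_trans = ½Mv² and KE_rot = ½Iω² = ½kMv², so KE_total = ½(1+k)Mv².
The translational fraction is therefore 1/(1+k) = 1/1.4 ≈ 0.714.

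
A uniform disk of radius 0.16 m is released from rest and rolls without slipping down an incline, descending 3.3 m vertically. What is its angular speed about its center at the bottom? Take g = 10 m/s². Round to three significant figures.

ω ≈ 41.5 rad/s

Here I = (1/2)MR², so the shape factor k = I/(MR²) = 0.5.
The rolling condition ω = v/R makes the rotational term ½I(v/R)² = ½kMv², so KE_total = ½(1+k)Mv² = (3/4)Mv².
Energy conservation Mgh = ½(1+k)Mv² gives v = √(2gh/(1+k)) = √(2 × 10 × 3.3 / 1.5) = 6.633 m/s.
Then ω = v/R = 6.633 / 0.16 ≈ 41.5 rad/s.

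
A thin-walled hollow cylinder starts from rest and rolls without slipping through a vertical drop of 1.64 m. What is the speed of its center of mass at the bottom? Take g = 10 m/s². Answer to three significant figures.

v ≈ 4.05 m/s

For this body I = MR², i.e. k = I/(MR²) = 1.
The rolling condition ω = v/R makes the rotational term ½I(v/R)² = ½kMv², so KE_total = ½(1+k)Mv² = Mv².
Energy conservation: Mgh = Mv², so v = √(2gh/(1+k)) = √(2 × 10 × 1.64 / 2) ≈ 4.05 m/s.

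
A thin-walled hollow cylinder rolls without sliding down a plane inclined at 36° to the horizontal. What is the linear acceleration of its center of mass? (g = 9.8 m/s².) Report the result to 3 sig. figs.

With I = MR², the ratio k = I/(MR²) is 1.
Newton's second law down the slope: Mg sinθ − f = Ma. The torque equation fR = Iα (with α = a/R) gives f = kMa.
Eliminating f: Mg sinθ = (1+k)Ma, so a = g sinθ/(1+k) = 9.8 × sin36° / 2 ≈ 2.88 m/s².

a ≈ 2.88 m/s²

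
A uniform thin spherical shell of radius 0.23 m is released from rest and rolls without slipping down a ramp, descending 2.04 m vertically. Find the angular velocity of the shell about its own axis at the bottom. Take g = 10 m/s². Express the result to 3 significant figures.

Here I = (2/3)MR², so the shape factor k = I/(MR²) = 2/3.
The rolling condition ω = v/R makes the rotational term ½I(v/R)² = ½kMv², so KE_total = ½(1+k)Mv² = (5/6)Mv².
Energy conservation Mgh = ½(1+k)Mv² gives v = √(2gh/(1+k)) = √(2 × 10 × 2.04 / 1.667) = 4.948 m/s.
Then ω = v/R = 4.948 / 0.23 ≈ 21.5 rad/s.

ω ≈ 21.5 rad/s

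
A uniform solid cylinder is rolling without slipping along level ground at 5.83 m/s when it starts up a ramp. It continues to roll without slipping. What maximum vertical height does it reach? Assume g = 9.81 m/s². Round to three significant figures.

The moment of inertia is (1/2)MR², giving k ≡ I/(MR²) = 0.5.
Since it rolls without slipping, ω = v/R and KE = ½Mv² + ½Iω² = ½(1+k)Mv² = (3/4)Mv².
At the top the kinetic energy is zero, so (3/4)Mv₀² = Mgh.
Thus h = (1+k)v₀²/(2g) = 1.5 × 5.83² / (2 × 9.81) ≈ 2.60 m.

h ≈ 2.60 m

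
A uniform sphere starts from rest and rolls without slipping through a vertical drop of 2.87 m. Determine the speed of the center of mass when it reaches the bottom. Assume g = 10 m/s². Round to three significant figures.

v ≈ 6.40 m/s

Here I = (2/5)MR², so the shape factor k = I/(MR²) = 0.4.
Pure rolling means v = ωR; then KE = ½Mv² + ½I(v/R)² = ½(1+k)Mv² = (7/10)Mv².
Energy conservation: Mgh = (7/10)Mv², so v = √(2gh/(1+k)) = √(2 × 10 × 2.87 / 1.4) ≈ 6.40 m/s.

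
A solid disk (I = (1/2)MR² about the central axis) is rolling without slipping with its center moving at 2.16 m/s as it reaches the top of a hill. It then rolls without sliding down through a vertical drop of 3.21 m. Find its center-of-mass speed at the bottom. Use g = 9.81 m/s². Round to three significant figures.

For this body I = (1/2)MR², i.e. k = I/(MR²) = 0.5.
Since it rolls without slipping, ω = v/R and KE = ½Mv² + ½Iω² = ½(1+k)Mv² = (3/4)Mv².
Conserving energy between top and bottom: (3/4)Mv² = (3/4)Mv₀² + Mgh, hence v² = v₀² + 2gh/(1+k).
v = √(2.16² + 2×9.81×3.21/1.5) = √46.65 ≈ 6.83 m/s.

v ≈ 6.83 m/s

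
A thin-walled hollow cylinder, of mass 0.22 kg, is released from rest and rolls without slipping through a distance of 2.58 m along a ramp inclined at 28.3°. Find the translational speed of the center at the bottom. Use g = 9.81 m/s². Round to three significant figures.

v ≈ 3.46 m/s

With I = MR², the ratio k = I/(MR²) is 1.
The rolling condition ω = v/R makes the rotational term ½I(v/R)² = ½kMv², so KE_total = ½(1+k)Mv² = Mv².
The vertical drop is h = L sinθ = 2.58 × sin28.3° = 1.223 m.
Energy conservation: Mgh = Mv², so v = √(2gh/(1+k)) = √(2 × 9.81 × 1.223 / 2) ≈ 3.46 m/s.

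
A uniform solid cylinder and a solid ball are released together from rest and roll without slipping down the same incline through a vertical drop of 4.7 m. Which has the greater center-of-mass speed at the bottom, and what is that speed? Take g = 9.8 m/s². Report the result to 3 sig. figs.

For rolling without slipping, Mgh = ½(1+k)Mv² where k = I/(MR²), so v = √(2gh/(1+k)).
Uniform solid cylinder: k = 0.5, giving v = √(2×9.8×4.7/1.5) = 7.837 m/s.
Solid ball: k = 0.4, giving v = √(2×9.8×4.7/1.4) = 8.112 m/s.
The smaller k wins: the solid ball, at ≈ 8.11 m/s.

the solid ball, at v ≈ 8.11 m/s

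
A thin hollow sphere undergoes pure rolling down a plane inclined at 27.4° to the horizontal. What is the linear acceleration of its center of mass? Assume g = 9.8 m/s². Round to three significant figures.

a ≈ 2.71 m/s²

With I = (2/3)MR², the ratio k = I/(MR²) is 2/3.
Translational: Mg sinθ − f = Ma. Rotational about the CM: fR = Iα = kMRa, so f = kMa.
Eliminating f: Mg sinθ = (1+k)Ma, so a = g sinθ/(1+k) = 9.8 × sin27.4° / 1.667 ≈ 2.71 m/s².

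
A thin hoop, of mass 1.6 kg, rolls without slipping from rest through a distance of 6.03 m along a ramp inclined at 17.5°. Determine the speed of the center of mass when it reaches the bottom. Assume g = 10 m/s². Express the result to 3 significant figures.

For this body I = MR², i.e. k = I/(MR²) = 1.
The rolling condition ω = v/R makes the rotational term ½I(v/R)² = ½kMv², so KE_total = ½(1+k)Mv² = Mv².
The vertical drop is h = L sinθ = 6.03 × sin17.5° = 1.813 m.
Setting Mgh = Mv² gives v = √(2gh/(1+k)) = √(2·10·1.813/2) ≈ 4.26 m/s.

v ≈ 4.26 m/s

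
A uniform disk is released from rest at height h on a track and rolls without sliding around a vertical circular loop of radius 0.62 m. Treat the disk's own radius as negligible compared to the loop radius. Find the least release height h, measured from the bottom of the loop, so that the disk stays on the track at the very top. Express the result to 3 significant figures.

For this body I = (1/2)MR², i.e. k = I/(MR²) = 0.5.
At the top, contact is just lost when gravity alone supplies the centripetal force: Mg = Mv_top²/r, i.e. v_top² = gr.
With ω = v/R, the kinetic energy at speed v is ½(1+k)Mv² = (3/4)Mv².
Energy conservation from release (height h) to the top (height 2r): Mgh = Mg(2r) + (3/4)M·gr.
Thus h_min = 2r + (1+k)r/2 = r(2 + 1.5/2) = 0.62 × 2.75 ≈ 1.71 m.

h_min ≈ 1.71 m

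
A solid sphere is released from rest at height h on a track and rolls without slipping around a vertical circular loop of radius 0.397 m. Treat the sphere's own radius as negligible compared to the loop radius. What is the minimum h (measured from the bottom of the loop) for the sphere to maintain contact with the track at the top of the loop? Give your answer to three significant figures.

With I = (2/5)MR², the ratio k = I/(MR²) is 0.4.
At the top of the loop, the minimum-contact condition is Mg = Mv_top²/r, so v_top² = gr.
With ω = v/R, the kinetic energy at speed v is ½(1+k)Mv² = (7/10)Mv².
Energy conservation from release (height h) to the top (height 2r): Mgh = Mg(2r) + (7/10)M·gr.
Thus h_min = 2r + (1+k)r/2 = r(2 + 1.4/2) = 0.397 × 2.7 ≈ 1.07 m.

h_min ≈ 1.07 m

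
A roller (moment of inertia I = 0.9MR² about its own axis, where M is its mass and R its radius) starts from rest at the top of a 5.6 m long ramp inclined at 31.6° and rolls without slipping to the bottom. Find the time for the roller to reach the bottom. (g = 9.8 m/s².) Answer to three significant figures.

The moment of inertia is 0.9MR², giving k ≡ I/(MR²) = 0.9.
Translational: Mg sinθ − f = Ma. Rotational about the CM: fR = Iα = kMRa, so f = kMa.
Hence a = g sinθ/(1+k) = 9.8×sin31.6°/1.9 = 2.703 m/s².
Starting from rest, L = ½at², so t = √(2L/a) = √(2×5.6/2.703) ≈ 2.04 s.

t ≈ 2.04 s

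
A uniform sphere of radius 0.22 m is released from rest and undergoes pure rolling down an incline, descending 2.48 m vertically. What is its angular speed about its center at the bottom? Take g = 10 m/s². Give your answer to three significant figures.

With I = (2/5)MR², the ratio k = I/(MR²) is 0.4.
Pure rolling means v = ωR; then KE = ½Mv² + ½I(v/R)² = ½(1+k)Mv² = (7/10)Mv².
Energy conservation Mgh = ½(1+k)Mv² gives v = √(2gh/(1+k)) = √(2 × 10 × 2.48 / 1.4) = 5.952 m/s.
Then ω = v/R = 5.952 / 0.22 ≈ 27.1 rad/s.

ω ≈ 27.1 rad/s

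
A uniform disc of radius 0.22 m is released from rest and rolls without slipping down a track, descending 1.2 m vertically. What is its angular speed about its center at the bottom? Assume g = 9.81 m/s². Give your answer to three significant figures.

For this body I = (1/2)MR², i.e. k = I/(MR²) = 0.5.
Rolling without slipping gives ω = v/R, so the total kinetic energy is ½Mv² + ½Iω² = ½(1+k)Mv² = (3/4)Mv².
Energy conservation Mgh = ½(1+k)Mv² gives v = √(2gh/(1+k)) = √(2 × 9.81 × 1.2 / 1.5) = 3.962 m/s.
Then ω = v/R = 3.962 / 0.22 ≈ 18.0 rad/s.

ω ≈ 18.0 rad/s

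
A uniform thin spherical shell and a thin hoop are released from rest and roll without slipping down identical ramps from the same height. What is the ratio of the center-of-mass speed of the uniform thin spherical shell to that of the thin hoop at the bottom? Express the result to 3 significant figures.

v_ratio ≈ 1.10

Each satisfies Mgh = ½(1+k)Mv² with k = I/(MR²), so v ∝ 1/√(1+k).
For the uniform thin spherical shell k = 2/3; for the thin hoop k = 1.
v₁/v₂ = √((1+k₂)/(1+k₁)) = √(2/1.667) ≈ 1.10.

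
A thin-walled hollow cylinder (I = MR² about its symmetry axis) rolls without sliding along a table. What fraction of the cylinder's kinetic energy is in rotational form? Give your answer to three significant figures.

For this body I = MR², i.e. k = I/(MR²) = 1.
Since ω = v/R, the translational part is ½Mv² and the rotational part is ½I(v/R)² = ½kMv²; the total is ½(1+k)Mv².
The rotational fraction is therefore k/(1+k) = 1/2 ≈ 0.500.

fraction ≈ 0.500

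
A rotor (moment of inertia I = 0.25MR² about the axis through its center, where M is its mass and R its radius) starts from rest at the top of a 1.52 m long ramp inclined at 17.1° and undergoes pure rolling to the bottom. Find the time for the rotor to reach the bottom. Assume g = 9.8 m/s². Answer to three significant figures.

With I = 0.25MR², the ratio k = I/(MR²) is 0.25.
Newton's second law down the slope: Mg sinθ − f = Ma. The torque equation fR = Iα (with α = a/R) gives f = kMa.
Hence a = g sinθ/(1+k) = 9.8×sin17.1°/1.25 = 2.305 m/s².
With constant a from rest, t = √(2L/a) = √(2·1.52/2.305) ≈ 1.15 s.

t ≈ 1.15 s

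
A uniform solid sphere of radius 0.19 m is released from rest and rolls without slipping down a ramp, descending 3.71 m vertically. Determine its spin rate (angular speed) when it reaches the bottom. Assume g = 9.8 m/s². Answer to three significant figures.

ω ≈ 37.9 rad/s

For this body I = (2/5)MR², i.e. k = I/(MR²) = 0.4.
Rolling without slipping gives ω = v/R, so the total kinetic energy is ½Mv² + ½Iω² = ½(1+k)Mv² = (7/10)Mv².
Energy conservation Mgh = ½(1+k)Mv² gives v = √(2gh/(1+k)) = √(2 × 9.8 × 3.71 / 1.4) = 7.207 m/s.
The angular speed follows from ω = v/R = 7.207/0.19 ≈ 37.9 rad/s.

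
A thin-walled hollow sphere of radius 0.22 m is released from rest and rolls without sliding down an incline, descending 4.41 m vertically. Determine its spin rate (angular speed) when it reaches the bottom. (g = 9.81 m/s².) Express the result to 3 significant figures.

ω ≈ 32.8 rad/s

For this body I = (2/3)MR², i.e. k = I/(MR²) = 2/3.
Rolling without slipping gives ω = v/R, so the total kinetic energy is ½Mv² + ½Iω² = ½(1+k)Mv² = (5/6)Mv².
Energy conservation Mgh = ½(1+k)Mv² gives v = √(2gh/(1+k)) = √(2 × 9.81 × 4.41 / 1.667) = 7.205 m/s.
Then ω = v/R = 7.205 / 0.22 ≈ 32.8 rad/s.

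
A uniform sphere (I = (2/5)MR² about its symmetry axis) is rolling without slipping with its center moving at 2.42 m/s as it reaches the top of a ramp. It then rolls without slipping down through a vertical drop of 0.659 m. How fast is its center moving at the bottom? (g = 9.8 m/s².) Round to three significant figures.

The moment of inertia is (2/5)MR², giving k ≡ I/(MR²) = 0.4.
The rolling condition ω = v/R makes the rotational term ½I(v/R)² = ½kMv², so KE_total = ½(1+k)Mv² = (7/10)Mv².
Energy conservation: (7/10)Mv₀² + Mgh = (7/10)Mv², so v² = v₀² + 2gh/(1+k).
v = √(2.42² + 2×9.8×0.659/1.4) = √15.08 ≈ 3.88 m/s.

v ≈ 3.88 m/s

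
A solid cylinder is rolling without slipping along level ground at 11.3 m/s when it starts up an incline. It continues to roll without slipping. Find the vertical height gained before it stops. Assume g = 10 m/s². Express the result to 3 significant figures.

h ≈ 9.58 m

With I = (1/2)MR², the ratio k = I/(MR²) is 0.5.
The rolling condition ω = v/R makes the rotational term ½I(v/R)² = ½kMv², so KE_total = ½(1+k)Mv² = (3/4)Mv².
All of this converts to potential energy at the highest point: (3/4)Mv₀² = Mgh.
Thus h = (1+k)v₀²/(2g) = 1.5 × 11.3² / (2 × 10) ≈ 9.58 m.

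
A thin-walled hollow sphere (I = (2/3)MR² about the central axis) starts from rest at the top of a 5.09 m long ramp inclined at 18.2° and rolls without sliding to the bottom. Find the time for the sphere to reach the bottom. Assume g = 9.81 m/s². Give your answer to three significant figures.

t ≈ 2.35 s

Here I = (2/3)MR², so the shape factor k = I/(MR²) = 2/3.
Newton's second law down the slope: Mg sinθ − f = Ma. The torque equation fR = Iα (with α = a/R) gives f = kMa.
Hence a = g sinθ/(1+k) = 9.81×sin18.2°/1.667 = 1.838 m/s².
With constant a from rest, t = √(2L/a) = √(2·5.09/1.838) ≈ 2.35 s.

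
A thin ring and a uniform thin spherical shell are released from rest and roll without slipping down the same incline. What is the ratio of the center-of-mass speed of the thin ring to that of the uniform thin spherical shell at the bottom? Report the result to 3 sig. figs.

Each satisfies Mgh = ½(1+k)Mv² with k = I/(MR²), so v ∝ 1/√(1+k).
For the thin ring k = 1; for the uniform thin spherical shell k = 2/3.
v₁/v₂ = √((1+k₂)/(1+k₁)) = √(1.667/2) ≈ 0.913.

v_ratio ≈ 0.913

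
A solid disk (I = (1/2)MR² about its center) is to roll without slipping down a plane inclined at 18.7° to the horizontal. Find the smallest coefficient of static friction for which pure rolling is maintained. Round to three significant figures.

μ_min ≈ 0.113

For this body I = (1/2)MR², i.e. k = I/(MR²) = 0.5.
Translational: Mg sinθ − f = Ma. Rotational about the CM: fR = Iα = kMRa, so f = kMa.
These give a = g sinθ/(1+k) and the required friction f = kMg sinθ/(1+k).
With N = Mg cosθ, the no-slip condition f ≤ μN gives μ_min = f/N = k tanθ/(1+k).
μ_min = 0.5 × tan18.7° / 1.5 ≈ 0.113.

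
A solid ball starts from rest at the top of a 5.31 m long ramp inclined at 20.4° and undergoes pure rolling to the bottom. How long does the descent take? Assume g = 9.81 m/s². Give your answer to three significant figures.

t ≈ 2.09 s

With I = (2/5)MR², the ratio k = I/(MR²) is 0.4.
Translational: Mg sinθ − f = Ma. Rotational about the CM: fR = Iα = kMRa, so f = kMa.
Hence a = g sinθ/(1+k) = 9.81×sin20.4°/1.4 = 2.442 m/s².
Starting from rest, L = ½at², so t = √(2L/a) = √(2×5.31/2.442) ≈ 2.09 s.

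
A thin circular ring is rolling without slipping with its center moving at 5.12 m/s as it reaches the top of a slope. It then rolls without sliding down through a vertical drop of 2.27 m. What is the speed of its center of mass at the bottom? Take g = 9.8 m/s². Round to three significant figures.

v ≈ 6.96 m/s

For this body I = MR², i.e. k = I/(MR²) = 1.
The rolling condition ω = v/R makes the rotational term ½I(v/R)² = ½kMv², so KE_total = ½(1+k)Mv² = Mv².
Conserving energy between top and bottom: Mv² = Mv₀² + Mgh, hence v² = v₀² + 2gh/(1+k).
v = √(5.12² + 2×9.8×2.27/2) = √48.46 ≈ 6.96 m/s.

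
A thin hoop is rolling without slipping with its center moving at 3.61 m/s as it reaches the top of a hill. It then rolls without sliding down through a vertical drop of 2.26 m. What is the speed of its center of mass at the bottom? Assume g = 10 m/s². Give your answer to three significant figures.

The moment of inertia is MR², giving k ≡ I/(MR²) = 1.
Pure rolling means v = ωR; then KE = ½Mv² + ½I(v/R)² = ½(1+k)Mv² = Mv².
Conserving energy between top and bottom: Mv² = Mv₀² + Mgh, hence v² = v₀² + 2gh/(1+k).
v = √(3.61² + 2×10×2.26/2) = √35.63 ≈ 5.97 m/s.

v ≈ 5.97 m/s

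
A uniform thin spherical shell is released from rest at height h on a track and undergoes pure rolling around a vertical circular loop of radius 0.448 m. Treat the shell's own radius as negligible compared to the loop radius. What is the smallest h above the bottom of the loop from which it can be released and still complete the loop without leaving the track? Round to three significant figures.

h_min ≈ 1.27 m

With I = (2/3)MR², the ratio k = I/(MR²) is 2/3.
At the top of the loop, the minimum-contact condition is Mg = Mv_top²/r, so v_top² = gr.
With ω = v/R, the kinetic energy at speed v is ½(1+k)Mv² = (5/6)Mv².
Energy conservation from release (height h) to the top (height 2r): Mgh = Mg(2r) + (5/6)M·gr.
Thus h_min = 2r + (1+k)r/2 = r(2 + 1.667/2) = 0.448 × 2.833 ≈ 1.27 m.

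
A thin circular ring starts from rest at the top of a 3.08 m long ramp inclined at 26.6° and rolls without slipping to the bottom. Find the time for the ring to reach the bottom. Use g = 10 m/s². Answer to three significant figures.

With I = MR², the ratio k = I/(MR²) is 1.
Newton's second law down the slope: Mg sinθ − f = Ma. The torque equation fR = Iα (with α = a/R) gives f = kMa.
Hence a = g sinθ/(1+k) = 10×sin26.6°/2 = 2.239 m/s².
With constant a from rest, t = √(2L/a) = √(2·3.08/2.239) ≈ 1.66 s.

t ≈ 1.66 s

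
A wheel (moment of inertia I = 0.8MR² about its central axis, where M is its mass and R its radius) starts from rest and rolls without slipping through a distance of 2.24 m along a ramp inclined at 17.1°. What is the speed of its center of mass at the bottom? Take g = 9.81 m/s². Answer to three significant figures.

v ≈ 2.68 m/s

The moment of inertia is 0.8MR², giving k ≡ I/(MR²) = 0.8.
Pure rolling means v = ωR; then KE = ½Mv² + ½I(v/R)² = ½(1+k)Mv² = (9/10)Mv².
The vertical drop is h = L sinθ = 2.24 × sin17.1° = 0.6587 m.
Setting Mgh = (9/10)Mv² gives v = √(2gh/(1+k)) = √(2·9.81·0.6587/1.8) ≈ 2.68 m/s.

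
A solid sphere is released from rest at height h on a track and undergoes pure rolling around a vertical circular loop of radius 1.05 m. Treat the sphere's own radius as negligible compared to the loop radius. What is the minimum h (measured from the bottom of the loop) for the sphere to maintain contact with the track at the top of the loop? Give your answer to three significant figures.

The moment of inertia is (2/5)MR², giving k ≡ I/(MR²) = 0.4.
At the top of the loop, the minimum-contact condition is Mg = Mv_top²/r, so v_top² = gr.
With ω = v/R, the kinetic energy at speed v is ½(1+k)Mv² = (7/10)Mv².
Energy conservation from release (height h) to the top (height 2r): Mgh = Mg(2r) + (7/10)M·gr.
Thus h_min = 2r + (1+k)r/2 = r(2 + 1.4/2) = 1.05 × 2.7 ≈ 2.84 m.

h_min ≈ 2.84 m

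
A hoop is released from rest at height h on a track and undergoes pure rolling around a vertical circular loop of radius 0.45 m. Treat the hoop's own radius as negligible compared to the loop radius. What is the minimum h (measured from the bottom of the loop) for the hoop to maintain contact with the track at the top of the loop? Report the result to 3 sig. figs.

For this body I = MR², i.e. k = I/(MR²) = 1.
At the top of the loop, the minimum-contact condition is Mg = Mv_top²/r, so v_top² = gr.
With ω = v/R, the kinetic energy at speed v is ½(1+k)Mv² = Mv².
Energy conservation from release (height h) to the top (height 2r): Mgh = Mg(2r) + M·gr.
Thus h_min = 2r + (1+k)r/2 = r(2 + 2/2) = 0.45 × 3 ≈ 1.35 m.

h_min ≈ 1.35 m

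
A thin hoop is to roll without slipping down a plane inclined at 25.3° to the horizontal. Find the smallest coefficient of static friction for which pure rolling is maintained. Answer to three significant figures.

μ_min ≈ 0.236

Here I = MR², so the shape factor k = I/(MR²) = 1.
Along the incline Mg sinθ − f = Ma, and torque about the center fR = Iα = kMR²(a/R) gives f = kMa.
These give a = g sinθ/(1+k) and the required friction f = kMg sinθ/(1+k).
With N = Mg cosθ, the no-slip condition f ≤ μN gives μ_min = f/N = k tanθ/(1+k).
μ_min = 1 × tan25.3° / 2 ≈ 0.236.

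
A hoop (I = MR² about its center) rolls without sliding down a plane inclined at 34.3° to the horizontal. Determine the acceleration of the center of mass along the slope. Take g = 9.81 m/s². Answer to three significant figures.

a ≈ 2.76 m/s²

For this body I = MR², i.e. k = I/(MR²) = 1.
Newton's second law down the slope: Mg sinθ − f = Ma. The torque equation fR = Iα (with α = a/R) gives f = kMa.
Eliminating f: Mg sinθ = (1+k)Ma, so a = g sinθ/(1+k) = 9.81 × sin34.3° / 2 ≈ 2.76 m/s².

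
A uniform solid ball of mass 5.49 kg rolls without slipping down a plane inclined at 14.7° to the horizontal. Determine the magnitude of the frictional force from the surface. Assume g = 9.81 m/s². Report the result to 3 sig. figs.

The moment of inertia is (2/5)MR², giving k ≡ I/(MR²) = 0.4.
Along the incline Mg sinθ − f = Ma, and torque about the center fR = Iα = kMR²(a/R) gives f = kMa.
Combining, a = g sinθ/(1+k) and f = kMa = kMg sinθ/(1+k).
f = 0.4 × 5.49 × 9.81 × sin14.7° / 1.4 ≈ 3.90 N.

f ≈ 3.90 N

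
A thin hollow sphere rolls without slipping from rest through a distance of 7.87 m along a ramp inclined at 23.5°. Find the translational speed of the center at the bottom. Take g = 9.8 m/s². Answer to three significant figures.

v ≈ 6.07 m/s

The moment of inertia is (2/3)MR², giving k ≡ I/(MR²) = 2/3.
Pure rolling means v = ωR; then KE = ½Mv² + ½I(v/R)² = ½(1+k)Mv² = (5/6)Mv².
The vertical drop is h = L sinθ = 7.87 × sin23.5° = 3.138 m.
Setting Mgh = (5/6)Mv² gives v = √(2gh/(1+k)) = √(2·9.8·3.138/1.667) ≈ 6.07 m/s.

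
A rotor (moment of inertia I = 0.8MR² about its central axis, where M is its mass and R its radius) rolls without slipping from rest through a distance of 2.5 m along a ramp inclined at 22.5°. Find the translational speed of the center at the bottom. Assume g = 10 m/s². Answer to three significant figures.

v ≈ 3.26 m/s

With I = 0.8MR², the ratio k = I/(MR²) is 0.8.
The rolling condition ω = v/R makes the rotational term ½I(v/R)² = ½kMv², so KE_total = ½(1+k)Mv² = (9/10)Mv².
The vertical drop is h = L sinθ = 2.5 × sin22.5° = 0.9567 m.
Setting Mgh = (9/10)Mv² gives v = √(2gh/(1+k)) = √(2·10·0.9567/1.8) ≈ 3.26 m/s.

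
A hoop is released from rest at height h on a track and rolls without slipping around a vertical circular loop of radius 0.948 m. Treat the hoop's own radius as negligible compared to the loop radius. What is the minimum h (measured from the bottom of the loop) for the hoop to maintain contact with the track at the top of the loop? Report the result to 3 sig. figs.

h_min ≈ 2.84 m

With I = MR², the ratio k = I/(MR²) is 1.
At the top, contact is just lost when gravity alone supplies the centripetal force: Mg = Mv_top²/r, i.e. v_top² = gr.
With ω = v/R, the kinetic energy at speed v is ½(1+k)Mv² = Mv².
Energy conservation from release (height h) to the top (height 2r): Mgh = Mg(2r) + M·gr.
Thus h_min = 2r + (1+k)r/2 = r(2 + 2/2) = 0.948 × 3 ≈ 2.84 m.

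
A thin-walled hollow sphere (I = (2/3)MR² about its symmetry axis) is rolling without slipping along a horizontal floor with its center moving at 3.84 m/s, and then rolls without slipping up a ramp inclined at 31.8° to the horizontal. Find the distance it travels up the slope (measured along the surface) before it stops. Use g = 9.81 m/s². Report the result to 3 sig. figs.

For this body I = (2/3)MR², i.e. k = I/(MR²) = 2/3.
Pure rolling means v = ωR; then KE = ½Mv² + ½I(v/R)² = ½(1+k)Mv² = (5/6)Mv².
Setting this equal to Mgh gives the vertical rise h = (1+k)v₀²/(2g) = 1.667×3.84²/(2×9.81) = 1.253 m.
The distance along the slope is d = h/sinθ = 1.253/sin31.8° ≈ 2.38 m.

d ≈ 2.38 m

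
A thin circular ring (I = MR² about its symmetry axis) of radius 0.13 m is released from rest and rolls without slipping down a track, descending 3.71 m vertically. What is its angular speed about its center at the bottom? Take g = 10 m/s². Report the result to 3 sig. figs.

ω ≈ 46.9 rad/s

The moment of inertia is MR², giving k ≡ I/(MR²) = 1.
Rolling without slipping gives ω = v/R, so the total kinetic energy is ½Mv² + ½Iω² = ½(1+k)Mv² = Mv².
Energy conservation Mgh = ½(1+k)Mv² gives v = √(2gh/(1+k)) = √(2 × 10 × 3.71 / 2) = 6.091 m/s.
The angular speed follows from ω = v/R = 6.091/0.13 ≈ 46.9 rad/s.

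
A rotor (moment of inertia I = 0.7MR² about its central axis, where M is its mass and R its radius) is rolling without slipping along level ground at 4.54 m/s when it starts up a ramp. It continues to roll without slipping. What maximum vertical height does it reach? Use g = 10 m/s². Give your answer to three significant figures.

Here I = 0.7MR², so the shape factor k = I/(MR²) = 0.7.
The rolling condition ω = v/R makes the rotational term ½I(v/R)² = ½kMv², so KE_total = ½(1+k)Mv² = (17/20)Mv².
All of this converts to potential energy at the highest point: (17/20)Mv₀² = Mgh.
Thus h = (1+k)v₀²/(2g) = 1.7 × 4.54² / (2 × 10) ≈ 1.75 m.

h ≈ 1.75 m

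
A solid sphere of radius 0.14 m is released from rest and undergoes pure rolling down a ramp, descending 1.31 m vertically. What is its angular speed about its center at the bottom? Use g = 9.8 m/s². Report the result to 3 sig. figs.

ω ≈ 30.6 rad/s

For this body I = (2/5)MR², i.e. k = I/(MR²) = 0.4.
Rolling without slipping gives ω = v/R, so the total kinetic energy is ½Mv² + ½Iω² = ½(1+k)Mv² = (7/10)Mv².
Energy conservation Mgh = ½(1+k)Mv² gives v = √(2gh/(1+k)) = √(2 × 9.8 × 1.31 / 1.4) = 4.283 m/s.
The angular speed follows from ω = v/R = 4.283/0.14 ≈ 30.6 rad/s.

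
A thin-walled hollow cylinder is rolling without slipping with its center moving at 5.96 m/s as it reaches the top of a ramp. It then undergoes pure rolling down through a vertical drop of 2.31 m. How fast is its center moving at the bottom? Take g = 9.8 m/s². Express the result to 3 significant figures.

v ≈ 7.63 m/s

The moment of inertia is MR², giving k ≡ I/(MR²) = 1.
Since it rolls without slipping, ω = v/R and KE = ½Mv² + ½Iω² = ½(1+k)Mv² = Mv².
Energy conservation: Mv₀² + Mgh = Mv², so v² = v₀² + 2gh/(1+k).
v = √(5.96² + 2×9.8×2.31/2) = √58.16 ≈ 7.63 m/s.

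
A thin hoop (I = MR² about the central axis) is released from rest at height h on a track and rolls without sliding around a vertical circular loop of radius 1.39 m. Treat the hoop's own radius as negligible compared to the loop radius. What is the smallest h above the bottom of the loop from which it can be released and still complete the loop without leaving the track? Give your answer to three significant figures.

h_min ≈ 4.17 m

With I = MR², the ratio k = I/(MR²) is 1.
At the top of the loop, the minimum-contact condition is Mg = Mv_top²/r, so v_top² = gr.
With ω = v/R, the kinetic energy at speed v is ½(1+k)Mv² = Mv².
Energy conservation from release (height h) to the top (height 2r): Mgh = Mg(2r) + M·gr.
Thus h_min = 2r + (1+k)r/2 = r(2 + 2/2) = 1.39 × 3 ≈ 4.17 m.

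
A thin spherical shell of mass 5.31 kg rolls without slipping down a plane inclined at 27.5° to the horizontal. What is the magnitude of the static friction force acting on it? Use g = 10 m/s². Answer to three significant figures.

f ≈ 9.81 N

For this body I = (2/3)MR², i.e. k = I/(MR²) = 2/3.
Newton's second law down the slope: Mg sinθ − f = Ma. The torque equation fR = Iα (with α = a/R) gives f = kMa.
Combining, a = g sinθ/(1+k) and f = kMa = kMg sinθ/(1+k).
f = (2/3) × 5.31 × 10 × sin27.5° / 1.667 ≈ 9.81 N.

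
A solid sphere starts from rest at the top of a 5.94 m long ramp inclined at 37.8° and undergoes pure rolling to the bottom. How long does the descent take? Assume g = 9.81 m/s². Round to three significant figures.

t ≈ 1.66 s

Here I = (2/5)MR², so the shape factor k = I/(MR²) = 0.4.
Translational: Mg sinθ − f = Ma. Rotational about the CM: fR = Iα = kMRa, so f = kMa.
Hence a = g sinθ/(1+k) = 9.81×sin37.8°/1.4 = 4.295 m/s².
Starting from rest, L = ½at², so t = √(2L/a) = √(2×5.94/4.295) ≈ 1.66 s.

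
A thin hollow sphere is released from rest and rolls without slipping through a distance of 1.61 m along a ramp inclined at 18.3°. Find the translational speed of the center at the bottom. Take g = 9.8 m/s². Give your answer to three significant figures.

For this body I = (2/3)MR², i.e. k = I/(MR²) = 2/3.
Since it rolls without slipping, ω = v/R and KE = ½Mv² + ½Iω² = ½(1+k)Mv² = (5/6)Mv².
The vertical drop is h = L sinθ = 1.61 × sin18.3° = 0.5055 m.
Energy conservation: Mgh = (5/6)Mv², so v = √(2gh/(1+k)) = √(2 × 9.8 × 0.5055 / 1.667) ≈ 2.44 m/s.

v ≈ 2.44 m/s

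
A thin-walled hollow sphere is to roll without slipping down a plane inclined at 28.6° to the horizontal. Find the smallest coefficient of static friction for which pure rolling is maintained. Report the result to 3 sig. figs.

With I = (2/3)MR², the ratio k = I/(MR²) is 2/3.
Newton's second law down the slope: Mg sinθ − f = Ma. The torque equation fR = Iα (with α = a/R) gives f = kMa.
These give a = g sinθ/(1+k) and the required friction f = kMg sinθ/(1+k).
With N = Mg cosθ, the no-slip condition f ≤ μN gives μ_min = f/N = k tanθ/(1+k).
μ_min = (2/3) × tan28.6° / 1.667 ≈ 0.218.

μ_min ≈ 0.218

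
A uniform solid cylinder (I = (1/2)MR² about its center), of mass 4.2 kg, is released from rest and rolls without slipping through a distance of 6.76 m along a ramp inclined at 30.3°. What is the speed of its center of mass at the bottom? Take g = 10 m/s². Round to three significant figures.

The moment of inertia is (1/2)MR², giving k ≡ I/(MR²) = 0.5.
The rolling condition ω = v/R makes the rotational term ½I(v/R)² = ½kMv², so KE_total = ½(1+k)Mv² = (3/4)Mv².
The vertical drop is h = L sinθ = 6.76 × sin30.3° = 3.411 m.
Energy conservation: Mgh = (3/4)Mv², so v = √(2gh/(1+k)) = √(2 × 10 × 3.411 / 1.5) ≈ 6.74 m/s.

v ≈ 6.74 m/s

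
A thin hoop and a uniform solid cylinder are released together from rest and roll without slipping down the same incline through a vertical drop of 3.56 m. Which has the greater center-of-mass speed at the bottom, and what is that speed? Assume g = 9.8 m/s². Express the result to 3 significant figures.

For rolling without slipping, Mgh = ½(1+k)Mv² where k = I/(MR²), so v = √(2gh/(1+k)).
Thin hoop: k = 1, giving v = √(2×9.8×3.56/2) = 5.907 m/s.
Uniform solid cylinder: k = 0.5, giving v = √(2×9.8×3.56/1.5) = 6.82 m/s.
The smaller k wins: the uniform solid cylinder, at ≈ 6.82 m/s.

the uniform solid cylinder, at v ≈ 6.82 m/s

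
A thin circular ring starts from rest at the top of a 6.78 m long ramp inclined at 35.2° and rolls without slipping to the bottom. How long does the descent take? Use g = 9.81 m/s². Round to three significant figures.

t ≈ 2.19 s

Here I = MR², so the shape factor k = I/(MR²) = 1.
Translational: Mg sinθ − f = Ma. Rotational about the CM: fR = Iα = kMRa, so f = kMa.
Hence a = g sinθ/(1+k) = 9.81×sin35.2°/2 = 2.827 m/s².
Starting from rest, L = ½at², so t = √(2L/a) = √(2×6.78/2.827) ≈ 2.19 s.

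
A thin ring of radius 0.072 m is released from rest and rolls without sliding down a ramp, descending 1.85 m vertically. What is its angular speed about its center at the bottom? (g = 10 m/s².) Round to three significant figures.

ω ≈ 59.7 rad/s

Here I = MR², so the shape factor k = I/(MR²) = 1.
Rolling without slipping gives ω = v/R, so the total kinetic energy is ½Mv² + ½Iω² = ½(1+k)Mv² = Mv².
Energy conservation Mgh = ½(1+k)Mv² gives v = √(2gh/(1+k)) = √(2 × 10 × 1.85 / 2) = 4.301 m/s.
The angular speed follows from ω = v/R = 4.301/0.072 ≈ 59.7 rad/s.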